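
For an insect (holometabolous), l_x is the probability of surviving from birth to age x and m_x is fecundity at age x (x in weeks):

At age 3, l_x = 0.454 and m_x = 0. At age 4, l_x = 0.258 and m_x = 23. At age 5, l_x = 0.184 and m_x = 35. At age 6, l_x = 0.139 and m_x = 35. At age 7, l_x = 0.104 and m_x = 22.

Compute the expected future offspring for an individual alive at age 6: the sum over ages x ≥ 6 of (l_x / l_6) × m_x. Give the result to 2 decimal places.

l_6 = 0.139. Conditional survival from age 6 to x is l_x / l_6.
  x=6: (0.139/0.139) × 35 = 35.0000
  x=7: (0.104/0.139) × 22 = 16.4604
Sum = 35.0000 + 16.4604 = 51.4604

51.46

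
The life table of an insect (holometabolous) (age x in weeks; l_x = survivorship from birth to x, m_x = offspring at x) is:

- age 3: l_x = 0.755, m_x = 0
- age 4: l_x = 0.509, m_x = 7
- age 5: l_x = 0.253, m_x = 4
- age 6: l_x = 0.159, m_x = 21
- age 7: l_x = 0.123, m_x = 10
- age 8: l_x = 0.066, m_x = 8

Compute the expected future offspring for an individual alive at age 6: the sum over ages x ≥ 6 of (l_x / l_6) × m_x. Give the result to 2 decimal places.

32.06

l_6 = 0.159. Conditional survival from age 6 to x is l_x / l_6.
  x=6: (0.159/0.159) × 21 = 21.0000
  x=7: (0.123/0.159) × 10 = 7.7358
  x=8: (0.066/0.159) × 8 = 3.3208
Sum = 21.0000 + 7.7358 + 3.3208 = 32.0566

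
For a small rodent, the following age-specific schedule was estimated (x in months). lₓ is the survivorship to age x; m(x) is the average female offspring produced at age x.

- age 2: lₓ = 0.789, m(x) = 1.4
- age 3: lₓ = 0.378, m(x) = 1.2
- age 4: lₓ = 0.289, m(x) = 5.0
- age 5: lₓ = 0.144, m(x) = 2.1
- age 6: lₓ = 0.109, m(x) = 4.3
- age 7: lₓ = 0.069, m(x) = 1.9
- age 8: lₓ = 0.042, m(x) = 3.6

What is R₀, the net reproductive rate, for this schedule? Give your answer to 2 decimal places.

R₀ = Σ lₓ m(x):
  age 2: 0.789 × 1.4 = 1.1046
  age 3: 0.378 × 1.2 = 0.4536
  age 4: 0.289 × 5.0 = 1.4450
  age 5: 0.144 × 2.1 = 0.3024
  age 6: 0.109 × 4.3 = 0.4687
  age 7: 0.069 × 1.9 = 0.1311
  age 8: 0.042 × 3.6 = 0.1512
R₀ = 1.1046 + 0.4536 + 1.4450 + 0.3024 + 0.4687 + 0.1311 + 0.1512 = 4.0566

4.06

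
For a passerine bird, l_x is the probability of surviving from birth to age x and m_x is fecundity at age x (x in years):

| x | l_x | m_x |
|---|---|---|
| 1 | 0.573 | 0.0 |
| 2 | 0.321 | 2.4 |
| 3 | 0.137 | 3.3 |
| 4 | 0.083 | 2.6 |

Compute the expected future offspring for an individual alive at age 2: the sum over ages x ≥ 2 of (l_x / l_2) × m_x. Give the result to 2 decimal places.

l_2 = 0.321. Conditional survival from age 2 to x is l_x / l_2.
  x=2: (0.321/0.321) × 2.4 = 2.4000
  x=3: (0.137/0.321) × 3.3 = 1.4084
  x=4: (0.083/0.321) × 2.6 = 0.6723
Sum = 2.4000 + 1.4084 + 0.6723 = 4.4807

4.48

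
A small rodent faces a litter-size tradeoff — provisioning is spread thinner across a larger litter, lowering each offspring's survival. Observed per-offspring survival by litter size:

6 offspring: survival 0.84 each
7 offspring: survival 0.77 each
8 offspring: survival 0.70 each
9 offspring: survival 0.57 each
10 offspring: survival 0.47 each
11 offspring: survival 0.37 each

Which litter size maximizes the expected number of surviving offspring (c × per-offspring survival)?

Expected surviving offspring = c × s(c):
  c=6: 6 × 0.84 = 5.040
  c=7: 7 × 0.77 = 5.390
  c=8: 8 × 0.70 = 5.600
  c=9: 9 × 0.57 = 5.130
  c=10: 10 × 0.47 = 4.700
  c=11: 11 × 0.37 = 4.070
Maximum at c = 8 (5.600 surviving offspring).

8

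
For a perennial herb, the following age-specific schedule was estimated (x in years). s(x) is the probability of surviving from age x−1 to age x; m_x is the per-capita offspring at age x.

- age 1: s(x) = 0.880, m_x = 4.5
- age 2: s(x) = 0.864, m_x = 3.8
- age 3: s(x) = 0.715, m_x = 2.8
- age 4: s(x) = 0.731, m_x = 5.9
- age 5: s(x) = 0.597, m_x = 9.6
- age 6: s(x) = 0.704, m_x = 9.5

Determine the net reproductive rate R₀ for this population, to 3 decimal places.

14.580

Survivorship from birth: l_x = s_1·s_2·…·s_x.
  l_1 = 0.88000
  l_2 = 0.76032
  l_3 = 0.54363
  l_4 = 0.39739
  l_5 = 0.23724
  l_6 = 0.16702
R₀ = Σ l_x m_x:
  age 1: 0.88000 × 4.5 = 3.9600
  age 2: 0.76032 × 3.8 = 2.8892
  age 3: 0.54363 × 2.8 = 1.5222
  age 4: 0.39739 × 5.9 = 2.3446
  age 5: 0.23724 × 9.6 = 2.2775
  age 6: 0.16702 × 9.5 = 1.5867
R₀ = 3.9600 + 2.8892 + 1.5222 + 2.3446 + 2.2775 + 1.5867 = 14.5802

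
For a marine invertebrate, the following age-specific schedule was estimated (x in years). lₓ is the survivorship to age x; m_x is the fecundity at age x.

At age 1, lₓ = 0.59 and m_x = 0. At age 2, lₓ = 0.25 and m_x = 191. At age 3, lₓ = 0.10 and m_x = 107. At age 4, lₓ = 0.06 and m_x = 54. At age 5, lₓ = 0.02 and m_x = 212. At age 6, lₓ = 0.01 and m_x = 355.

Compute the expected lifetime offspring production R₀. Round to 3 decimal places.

69.480

R₀ = Σ lₓ m_x:
  age 1: 0.59 × 0 = 0.0000
  age 2: 0.25 × 191 = 47.7500
  age 3: 0.10 × 107 = 10.7000
  age 4: 0.06 × 54 = 3.2400
  age 5: 0.02 × 212 = 4.2400
  age 6: 0.01 × 355 = 3.5500
R₀ = 0.0000 + 47.7500 + 10.7000 + 3.2400 + 4.2400 + 3.5500 = 69.4800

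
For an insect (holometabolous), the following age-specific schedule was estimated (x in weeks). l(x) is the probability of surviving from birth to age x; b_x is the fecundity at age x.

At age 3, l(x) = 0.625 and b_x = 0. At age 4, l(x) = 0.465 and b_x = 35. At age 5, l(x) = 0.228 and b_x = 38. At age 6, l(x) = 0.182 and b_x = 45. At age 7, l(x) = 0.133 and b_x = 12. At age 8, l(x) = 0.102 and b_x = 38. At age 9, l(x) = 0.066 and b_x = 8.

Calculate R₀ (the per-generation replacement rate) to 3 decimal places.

R₀ = Σ l(x) b_x:
  age 3: 0.625 × 0 = 0.0000
  age 4: 0.465 × 35 = 16.2750
  age 5: 0.228 × 38 = 8.6640
  age 6: 0.182 × 45 = 8.1900
  age 7: 0.133 × 12 = 1.5960
  age 8: 0.102 × 38 = 3.8760
  age 9: 0.066 × 8 = 0.5280
R₀ = 0.0000 + 16.2750 + 8.6640 + 8.1900 + 1.5960 + 3.8760 + 0.5280 = 39.1290

39.129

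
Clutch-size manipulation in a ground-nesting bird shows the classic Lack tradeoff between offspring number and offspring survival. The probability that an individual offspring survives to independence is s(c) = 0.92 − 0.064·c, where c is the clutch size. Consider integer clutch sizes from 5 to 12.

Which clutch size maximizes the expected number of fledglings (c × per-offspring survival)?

7

Expected fledglings = c × s(c):
  c=5: 5 × 0.600 = 3.000
  c=6: 6 × 0.536 = 3.216
  c=7: 7 × 0.472 = 3.304
  c=8: 8 × 0.408 = 3.264
  c=9: 9 × 0.344 = 3.096
  c=10: 10 × 0.280 = 2.800
  c=11: 11 × 0.216 = 2.376
  c=12: 12 × 0.152 = 1.824
Maximum at c = 7 (3.304 fledglings).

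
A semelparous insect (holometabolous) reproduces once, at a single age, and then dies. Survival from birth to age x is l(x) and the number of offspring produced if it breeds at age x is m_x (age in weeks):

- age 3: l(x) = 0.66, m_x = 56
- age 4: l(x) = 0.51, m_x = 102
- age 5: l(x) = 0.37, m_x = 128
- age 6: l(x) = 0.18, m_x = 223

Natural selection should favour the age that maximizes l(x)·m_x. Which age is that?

4

Expected offspring if breeding at age x = l(x) × m_x:
  age 3: 0.66 × 56 = 36.960
  age 4: 0.51 × 102 = 52.020
  age 5: 0.37 × 128 = 47.360
  age 6: 0.18 × 223 = 40.140
Maximum at age 4 (52.020).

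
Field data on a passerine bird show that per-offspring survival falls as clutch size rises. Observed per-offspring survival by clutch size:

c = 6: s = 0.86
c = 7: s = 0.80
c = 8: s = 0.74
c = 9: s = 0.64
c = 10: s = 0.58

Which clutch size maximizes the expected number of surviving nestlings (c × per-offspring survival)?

Expected surviving nestlings = c × s(c):
  c=6: 6 × 0.86 = 5.160
  c=7: 7 × 0.80 = 5.600
  c=8: 8 × 0.74 = 5.920
  c=9: 9 × 0.64 = 5.760
  c=10: 10 × 0.58 = 5.800
Maximum at c = 8 (5.920 surviving nestlings).

8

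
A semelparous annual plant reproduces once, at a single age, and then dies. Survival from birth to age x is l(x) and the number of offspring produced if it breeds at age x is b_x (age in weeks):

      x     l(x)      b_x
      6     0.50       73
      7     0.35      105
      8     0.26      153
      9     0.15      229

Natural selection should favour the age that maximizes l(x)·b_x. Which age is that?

Expected offspring if breeding at age x = l(x) × b_x:
  age 6: 0.50 × 73 = 36.500
  age 7: 0.35 × 105 = 36.750
  age 8: 0.26 × 153 = 39.780
  age 9: 0.15 × 229 = 34.350
Maximum at age 8 (39.780).

8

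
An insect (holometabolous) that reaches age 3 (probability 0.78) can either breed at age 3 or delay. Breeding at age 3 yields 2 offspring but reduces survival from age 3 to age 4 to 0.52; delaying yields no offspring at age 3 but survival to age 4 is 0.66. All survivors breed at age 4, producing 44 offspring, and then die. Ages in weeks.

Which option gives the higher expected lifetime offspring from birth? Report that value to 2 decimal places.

breed at age 3: R₀ = 0.78 × (2 + 0.52 × 44) = 0.78 × 24.8800 = 19.4064
delay to age 4: R₀ = 0.78 × (0.66 × 44) = 0.78 × 29.0400 = 22.6512
Higher: delay to age 4 (22.6512).

22.65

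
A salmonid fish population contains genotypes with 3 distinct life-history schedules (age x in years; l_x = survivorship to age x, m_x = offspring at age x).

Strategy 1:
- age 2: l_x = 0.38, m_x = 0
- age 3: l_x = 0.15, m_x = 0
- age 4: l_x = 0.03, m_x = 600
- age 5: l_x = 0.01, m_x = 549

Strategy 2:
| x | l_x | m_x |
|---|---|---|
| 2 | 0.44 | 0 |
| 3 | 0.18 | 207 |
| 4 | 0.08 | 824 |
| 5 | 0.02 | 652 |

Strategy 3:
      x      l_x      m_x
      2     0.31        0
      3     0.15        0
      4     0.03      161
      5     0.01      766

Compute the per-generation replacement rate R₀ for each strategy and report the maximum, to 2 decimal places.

Strategy 1: R₀ = 0.38×0 + 0.15×0 + 0.03×600 + 0.01×549 = 23.4900
Strategy 2: R₀ = 0.44×0 + 0.18×207 + 0.08×824 + 0.02×652 = 116.2200
Strategy 3: R₀ = 0.31×0 + 0.15×0 + 0.03×161 + 0.01×766 = 12.4900
Highest R₀: strategy 2 with 116.2200.

116.22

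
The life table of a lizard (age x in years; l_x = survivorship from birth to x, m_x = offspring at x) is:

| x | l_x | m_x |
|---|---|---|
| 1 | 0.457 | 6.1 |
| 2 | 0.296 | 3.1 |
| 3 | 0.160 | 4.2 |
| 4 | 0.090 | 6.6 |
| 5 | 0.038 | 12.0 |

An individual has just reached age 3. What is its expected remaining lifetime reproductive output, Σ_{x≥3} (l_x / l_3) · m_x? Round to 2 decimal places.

l_3 = 0.160. Conditional survival from age 3 to x is l_x / l_3.
  x=3: (0.160/0.160) × 4.2 = 4.2000
  x=4: (0.090/0.160) × 6.6 = 3.7125
  x=5: (0.038/0.160) × 12.0 = 2.8500
Sum = 4.2000 + 3.7125 + 2.8500 = 10.7625

10.76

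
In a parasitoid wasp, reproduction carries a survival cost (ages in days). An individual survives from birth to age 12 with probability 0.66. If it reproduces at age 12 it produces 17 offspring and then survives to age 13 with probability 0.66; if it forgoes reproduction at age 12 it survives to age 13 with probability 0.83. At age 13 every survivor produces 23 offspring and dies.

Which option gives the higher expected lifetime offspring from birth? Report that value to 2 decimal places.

21.24

breed at age 12: R₀ = 0.66 × (17 + 0.66 × 23) = 0.66 × 32.1800 = 21.2388
delay to age 13: R₀ = 0.66 × (0.83 × 23) = 0.66 × 19.0900 = 12.5994
Higher: breed at age 12 (21.2388).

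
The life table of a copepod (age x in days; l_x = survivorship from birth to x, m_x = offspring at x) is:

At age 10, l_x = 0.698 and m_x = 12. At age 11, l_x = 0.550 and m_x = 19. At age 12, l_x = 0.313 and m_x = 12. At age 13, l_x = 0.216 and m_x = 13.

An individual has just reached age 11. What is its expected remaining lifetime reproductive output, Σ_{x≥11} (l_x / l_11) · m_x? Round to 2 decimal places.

30.93

l_11 = 0.550. Conditional survival from age 11 to x is l_x / l_11.
  x=11: (0.550/0.550) × 19 = 19.0000
  x=12: (0.313/0.550) × 12 = 6.8291
  x=13: (0.216/0.550) × 13 = 5.1055
Sum = 19.0000 + 6.8291 + 5.1055 = 30.9345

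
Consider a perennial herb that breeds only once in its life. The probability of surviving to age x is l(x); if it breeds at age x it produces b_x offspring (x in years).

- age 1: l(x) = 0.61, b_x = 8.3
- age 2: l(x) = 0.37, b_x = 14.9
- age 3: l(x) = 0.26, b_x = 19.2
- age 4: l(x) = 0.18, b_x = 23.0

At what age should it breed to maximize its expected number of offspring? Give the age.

2

Expected offspring if breeding at age x = l(x) × b_x:
  age 1: 0.61 × 8.3 = 5.063
  age 2: 0.37 × 14.9 = 5.513
  age 3: 0.26 × 19.2 = 4.992
  age 4: 0.18 × 23.0 = 4.140
Maximum at age 2 (5.513).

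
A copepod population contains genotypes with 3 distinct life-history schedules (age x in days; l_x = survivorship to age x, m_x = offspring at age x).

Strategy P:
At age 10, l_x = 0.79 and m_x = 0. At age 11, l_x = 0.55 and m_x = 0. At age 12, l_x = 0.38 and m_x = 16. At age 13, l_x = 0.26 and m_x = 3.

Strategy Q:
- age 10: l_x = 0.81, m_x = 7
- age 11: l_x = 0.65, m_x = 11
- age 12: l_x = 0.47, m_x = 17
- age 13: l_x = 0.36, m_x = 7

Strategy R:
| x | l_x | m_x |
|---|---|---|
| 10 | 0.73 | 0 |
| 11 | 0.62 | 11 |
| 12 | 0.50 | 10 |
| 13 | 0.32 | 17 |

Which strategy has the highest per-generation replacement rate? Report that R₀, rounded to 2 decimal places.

Strategy P: R₀ = 0.79×0 + 0.55×0 + 0.38×16 + 0.26×3 = 6.8600
Strategy Q: R₀ = 0.81×7 + 0.65×11 + 0.47×17 + 0.36×7 = 23.3300
Strategy R: R₀ = 0.73×0 + 0.62×11 + 0.50×10 + 0.32×17 = 17.2600
Highest R₀: strategy Q with 23.3300.

23.33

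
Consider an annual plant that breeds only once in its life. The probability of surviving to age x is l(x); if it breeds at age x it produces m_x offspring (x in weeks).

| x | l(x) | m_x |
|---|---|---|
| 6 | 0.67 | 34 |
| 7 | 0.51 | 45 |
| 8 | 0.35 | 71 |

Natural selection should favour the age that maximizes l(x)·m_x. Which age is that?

Expected offspring if breeding at age x = l(x) × m_x:
  age 6: 0.67 × 34 = 22.780
  age 7: 0.51 × 45 = 22.950
  age 8: 0.35 × 71 = 24.850
Maximum at age 8 (24.850).

8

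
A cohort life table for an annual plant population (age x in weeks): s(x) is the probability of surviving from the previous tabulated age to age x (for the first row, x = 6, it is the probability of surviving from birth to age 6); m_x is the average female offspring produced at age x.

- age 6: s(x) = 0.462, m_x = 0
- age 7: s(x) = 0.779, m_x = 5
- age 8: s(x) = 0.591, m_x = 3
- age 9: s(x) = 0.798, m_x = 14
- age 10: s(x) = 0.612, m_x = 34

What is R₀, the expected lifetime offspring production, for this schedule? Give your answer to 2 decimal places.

Survivorship from birth: l_x = s_6·s_7·…·s_x.
  l_6 = 0.46200
  l_7 = 0.35990
  l_8 = 0.21270
  l_9 = 0.16973
  l_10 = 0.10388
R₀ = Σ l_x m_x:
  age 6: 0.46200 × 0 = 0.0000
  age 7: 0.35990 × 5 = 1.7995
  age 8: 0.21270 × 3 = 0.6381
  age 9: 0.16973 × 14 = 2.3762
  age 10: 0.10388 × 34 = 3.5319
R₀ = 0.0000 + 1.7995 + 0.6381 + 2.3762 + 3.5319 = 8.3457

8.35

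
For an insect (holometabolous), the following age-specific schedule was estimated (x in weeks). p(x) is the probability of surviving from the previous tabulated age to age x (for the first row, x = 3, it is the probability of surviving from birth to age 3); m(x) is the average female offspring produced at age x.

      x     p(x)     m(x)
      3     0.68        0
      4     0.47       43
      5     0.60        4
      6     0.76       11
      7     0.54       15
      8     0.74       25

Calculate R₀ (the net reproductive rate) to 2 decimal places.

18.75

Survivorship from birth: l_x = p_3·p_4·…·p_x.
  l_3 = 0.68000
  l_4 = 0.31960
  l_5 = 0.19176
  l_6 = 0.14574
  l_7 = 0.07870
  l_8 = 0.05824
R₀ = Σ l_x m(x):
  age 3: 0.68000 × 0 = 0.0000
  age 4: 0.31960 × 43 = 13.7428
  age 5: 0.19176 × 4 = 0.7670
  age 6: 0.14574 × 11 = 1.6031
  age 7: 0.07870 × 15 = 1.1805
  age 8: 0.05824 × 25 = 1.4560
R₀ = 0.0000 + 13.7428 + 0.7670 + 1.6031 + 1.1805 + 1.4560 = 18.7495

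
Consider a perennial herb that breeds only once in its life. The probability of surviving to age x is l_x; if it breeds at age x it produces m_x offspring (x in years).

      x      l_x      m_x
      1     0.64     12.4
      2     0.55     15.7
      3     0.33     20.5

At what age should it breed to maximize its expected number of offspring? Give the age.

Expected offspring if breeding at age x = l_x × m_x:
  age 1: 0.64 × 12.4 = 7.936
  age 2: 0.55 × 15.7 = 8.635
  age 3: 0.33 × 20.5 = 6.765
Maximum at age 2 (8.635).

2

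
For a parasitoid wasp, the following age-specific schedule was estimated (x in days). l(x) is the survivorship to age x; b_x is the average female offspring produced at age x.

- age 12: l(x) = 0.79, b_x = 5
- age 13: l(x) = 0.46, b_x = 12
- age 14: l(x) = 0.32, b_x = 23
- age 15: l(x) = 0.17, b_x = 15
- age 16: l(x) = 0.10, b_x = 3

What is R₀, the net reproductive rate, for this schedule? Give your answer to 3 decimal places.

19.680

R₀ = Σ l(x) b_x:
  age 12: 0.79 × 5 = 3.9500
  age 13: 0.46 × 12 = 5.5200
  age 14: 0.32 × 23 = 7.3600
  age 15: 0.17 × 15 = 2.5500
  age 16: 0.10 × 3 = 0.3000
R₀ = 3.9500 + 5.5200 + 7.3600 + 2.5500 + 0.3000 = 19.6800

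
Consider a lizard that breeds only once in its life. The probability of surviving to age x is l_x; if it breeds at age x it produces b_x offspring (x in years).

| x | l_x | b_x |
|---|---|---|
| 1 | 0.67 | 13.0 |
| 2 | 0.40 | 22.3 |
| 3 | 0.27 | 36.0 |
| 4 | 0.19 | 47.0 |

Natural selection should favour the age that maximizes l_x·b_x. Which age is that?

Expected offspring if breeding at age x = l_x × b_x:
  age 1: 0.67 × 13.0 = 8.710
  age 2: 0.40 × 22.3 = 8.920
  age 3: 0.27 × 36.0 = 9.720
  age 4: 0.19 × 47.0 = 8.930
Maximum at age 3 (9.720).

3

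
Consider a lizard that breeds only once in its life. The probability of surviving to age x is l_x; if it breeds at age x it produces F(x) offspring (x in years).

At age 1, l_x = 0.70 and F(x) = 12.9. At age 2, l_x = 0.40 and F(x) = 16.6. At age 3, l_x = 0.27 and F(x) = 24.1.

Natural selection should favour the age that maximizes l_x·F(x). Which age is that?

1

Expected offspring if breeding at age x = l_x × F(x):
  age 1: 0.70 × 12.9 = 9.030
  age 2: 0.40 × 16.6 = 6.640
  age 3: 0.27 × 24.1 = 6.507
Maximum at age 1 (9.030).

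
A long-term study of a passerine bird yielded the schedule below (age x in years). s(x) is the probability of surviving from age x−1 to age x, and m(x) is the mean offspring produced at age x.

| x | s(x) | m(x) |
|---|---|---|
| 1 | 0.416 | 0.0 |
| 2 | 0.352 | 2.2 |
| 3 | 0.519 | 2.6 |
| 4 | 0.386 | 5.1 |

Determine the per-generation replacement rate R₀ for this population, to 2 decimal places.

Survivorship from birth: l_x = s_1·s_2·…·s_x.
  l_1 = 0.41600
  l_2 = 0.14643
  l_3 = 0.07600
  l_4 = 0.02934
R₀ = Σ l_x m(x):
  age 1: 0.41600 × 0.0 = 0.0000
  age 2: 0.14643 × 2.2 = 0.3221
  age 3: 0.07600 × 2.6 = 0.1976
  age 4: 0.02934 × 5.1 = 0.1496
R₀ = 0.0000 + 0.3221 + 0.1976 + 0.1496 = 0.6694

0.67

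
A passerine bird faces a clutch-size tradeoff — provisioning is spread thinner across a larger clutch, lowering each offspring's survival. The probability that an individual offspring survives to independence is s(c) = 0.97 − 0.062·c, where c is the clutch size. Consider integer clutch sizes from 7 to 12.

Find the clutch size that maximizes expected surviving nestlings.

8

Expected surviving nestlings = c × s(c):
  c=7: 7 × 0.536 = 3.752
  c=8: 8 × 0.474 = 3.792
  c=9: 9 × 0.412 = 3.708
  c=10: 10 × 0.350 = 3.500
  c=11: 11 × 0.288 = 3.168
  c=12: 12 × 0.226 = 2.712
Maximum at c = 8 (3.792 surviving nestlings).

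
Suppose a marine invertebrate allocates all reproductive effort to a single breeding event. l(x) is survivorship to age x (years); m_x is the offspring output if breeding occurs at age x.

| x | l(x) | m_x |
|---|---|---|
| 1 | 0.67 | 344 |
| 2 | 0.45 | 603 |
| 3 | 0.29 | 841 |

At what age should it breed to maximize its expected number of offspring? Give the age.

Expected offspring if breeding at age x = l(x) × m_x:
  age 1: 0.67 × 344 = 230.480
  age 2: 0.45 × 603 = 271.350
  age 3: 0.29 × 841 = 243.890
Maximum at age 2 (271.350).

2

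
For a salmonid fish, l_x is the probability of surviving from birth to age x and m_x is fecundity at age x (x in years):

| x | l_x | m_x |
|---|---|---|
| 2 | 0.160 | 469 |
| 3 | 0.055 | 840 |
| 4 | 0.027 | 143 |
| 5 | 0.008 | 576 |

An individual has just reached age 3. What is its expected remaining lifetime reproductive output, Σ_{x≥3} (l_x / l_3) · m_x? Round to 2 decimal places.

993.98

l_3 = 0.055. Conditional survival from age 3 to x is l_x / l_3.
  x=3: (0.055/0.055) × 840 = 840.0000
  x=4: (0.027/0.055) × 143 = 70.2000
  x=5: (0.008/0.055) × 576 = 83.7818
Sum = 840.0000 + 70.2000 + 83.7818 = 993.9818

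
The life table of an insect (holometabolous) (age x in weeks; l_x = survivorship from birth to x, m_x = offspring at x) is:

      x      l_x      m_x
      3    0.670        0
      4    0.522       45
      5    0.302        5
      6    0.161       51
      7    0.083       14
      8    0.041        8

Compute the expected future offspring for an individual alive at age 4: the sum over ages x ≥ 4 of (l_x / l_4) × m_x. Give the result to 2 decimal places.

l_4 = 0.522. Conditional survival from age 4 to x is l_x / l_4.
  x=4: (0.522/0.522) × 45 = 45.0000
  x=5: (0.302/0.522) × 5 = 2.8927
  x=6: (0.161/0.522) × 51 = 15.7299
  x=7: (0.083/0.522) × 14 = 2.2261
  x=8: (0.041/0.522) × 8 = 0.6284
Sum = 45.0000 + 2.8927 + 15.7299 + 2.2261 + 0.6284 = 66.4770

66.48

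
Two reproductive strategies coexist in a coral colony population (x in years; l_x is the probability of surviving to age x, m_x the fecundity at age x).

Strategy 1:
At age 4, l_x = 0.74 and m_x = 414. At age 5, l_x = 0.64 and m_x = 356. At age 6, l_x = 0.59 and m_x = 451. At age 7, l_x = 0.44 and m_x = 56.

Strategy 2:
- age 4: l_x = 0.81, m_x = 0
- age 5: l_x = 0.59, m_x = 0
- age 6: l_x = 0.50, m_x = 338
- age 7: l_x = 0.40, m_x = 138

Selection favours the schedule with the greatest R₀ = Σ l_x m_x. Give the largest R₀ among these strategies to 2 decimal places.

824.93

Strategy 1: R₀ = 0.74×414 + 0.64×356 + 0.59×451 + 0.44×56 = 824.9300
Strategy 2: R₀ = 0.81×0 + 0.59×0 + 0.50×338 + 0.40×138 = 224.2000
Highest R₀: strategy 1 with 824.9300.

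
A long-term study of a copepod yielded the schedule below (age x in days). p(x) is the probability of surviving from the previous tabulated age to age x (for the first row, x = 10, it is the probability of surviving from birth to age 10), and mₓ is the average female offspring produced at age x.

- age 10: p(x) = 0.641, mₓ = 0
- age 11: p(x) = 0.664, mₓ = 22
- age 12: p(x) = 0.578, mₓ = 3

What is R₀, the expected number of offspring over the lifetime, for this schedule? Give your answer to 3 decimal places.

Survivorship from birth: l_x = p_10·p_11·…·p_x.
  l_10 = 0.64100
  l_11 = 0.42562
  l_12 = 0.24601
R₀ = Σ l_x mₓ:
  age 10: 0.64100 × 0 = 0.0000
  age 11: 0.42562 × 22 = 9.3636
  age 12: 0.24601 × 3 = 0.7380
R₀ = 0.0000 + 9.3636 + 0.7380 = 10.1017

10.102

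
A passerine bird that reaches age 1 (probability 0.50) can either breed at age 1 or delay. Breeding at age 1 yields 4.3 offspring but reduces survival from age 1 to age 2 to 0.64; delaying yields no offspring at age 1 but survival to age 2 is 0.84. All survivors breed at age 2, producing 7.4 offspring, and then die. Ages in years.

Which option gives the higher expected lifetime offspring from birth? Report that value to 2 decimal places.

4.52

breed at age 1: R₀ = 0.50 × (4.3 + 0.64 × 7.4) = 0.50 × 9.0360 = 4.5180
delay to age 2: R₀ = 0.50 × (0.84 × 7.4) = 0.50 × 6.2160 = 3.1080
Higher: breed at age 1 (4.5180).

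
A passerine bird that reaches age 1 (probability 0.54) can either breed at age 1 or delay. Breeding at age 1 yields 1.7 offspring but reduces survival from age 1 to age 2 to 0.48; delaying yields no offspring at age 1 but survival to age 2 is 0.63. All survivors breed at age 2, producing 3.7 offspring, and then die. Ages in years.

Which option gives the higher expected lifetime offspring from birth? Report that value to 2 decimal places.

1.88

breed at age 1: R₀ = 0.54 × (1.7 + 0.48 × 3.7) = 0.54 × 3.4760 = 1.8770
delay to age 2: R₀ = 0.54 × (0.63 × 3.7) = 0.54 × 2.3310 = 1.2587
Higher: breed at age 1 (1.8770).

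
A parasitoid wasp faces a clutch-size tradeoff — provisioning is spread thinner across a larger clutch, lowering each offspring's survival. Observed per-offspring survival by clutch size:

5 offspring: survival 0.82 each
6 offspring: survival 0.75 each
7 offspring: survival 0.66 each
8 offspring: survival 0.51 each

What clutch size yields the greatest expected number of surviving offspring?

7

Expected surviving offspring = c × s(c):
  c=5: 5 × 0.82 = 4.100
  c=6: 6 × 0.75 = 4.500
  c=7: 7 × 0.66 = 4.620
  c=8: 8 × 0.51 = 4.080
Maximum at c = 7 (4.620 surviving offspring).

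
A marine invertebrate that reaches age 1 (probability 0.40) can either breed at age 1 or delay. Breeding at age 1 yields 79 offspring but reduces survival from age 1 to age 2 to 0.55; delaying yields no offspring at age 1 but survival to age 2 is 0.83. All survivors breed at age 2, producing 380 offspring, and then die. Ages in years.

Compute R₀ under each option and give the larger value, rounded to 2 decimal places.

breed at age 1: R₀ = 0.40 × (79 + 0.55 × 380) = 0.40 × 288.0000 = 115.2000
delay to age 2: R₀ = 0.40 × (0.83 × 380) = 0.40 × 315.4000 = 126.1600
Higher: delay to age 2 (126.1600).

126.16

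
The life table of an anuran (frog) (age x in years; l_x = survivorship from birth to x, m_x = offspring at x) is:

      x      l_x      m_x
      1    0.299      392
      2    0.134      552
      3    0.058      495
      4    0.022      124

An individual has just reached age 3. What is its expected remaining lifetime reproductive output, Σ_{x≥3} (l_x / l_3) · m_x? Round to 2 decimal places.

l_3 = 0.058. Conditional survival from age 3 to x is l_x / l_3.
  x=3: (0.058/0.058) × 495 = 495.0000
  x=4: (0.022/0.058) × 124 = 47.0345
Sum = 495.0000 + 47.0345 = 542.0345

542.03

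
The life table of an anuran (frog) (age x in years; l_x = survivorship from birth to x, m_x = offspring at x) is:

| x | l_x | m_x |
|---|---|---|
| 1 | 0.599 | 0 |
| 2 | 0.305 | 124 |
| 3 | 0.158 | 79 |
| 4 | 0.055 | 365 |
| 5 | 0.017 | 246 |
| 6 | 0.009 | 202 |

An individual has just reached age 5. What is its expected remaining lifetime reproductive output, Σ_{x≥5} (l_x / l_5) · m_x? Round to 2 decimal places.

352.94

l_5 = 0.017. Conditional survival from age 5 to x is l_x / l_5.
  x=5: (0.017/0.017) × 246 = 246.0000
  x=6: (0.009/0.017) × 202 = 106.9412
Sum = 246.0000 + 106.9412 = 352.9412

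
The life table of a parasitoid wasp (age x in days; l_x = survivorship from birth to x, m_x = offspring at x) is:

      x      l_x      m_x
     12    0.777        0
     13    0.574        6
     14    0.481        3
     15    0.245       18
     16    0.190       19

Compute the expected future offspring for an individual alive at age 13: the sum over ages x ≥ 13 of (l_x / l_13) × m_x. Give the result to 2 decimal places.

l_13 = 0.574. Conditional survival from age 13 to x is l_x / l_13.
  x=13: (0.574/0.574) × 6 = 6.0000
  x=14: (0.481/0.574) × 3 = 2.5139
  x=15: (0.245/0.574) × 18 = 7.6829
  x=16: (0.190/0.574) × 19 = 6.2892
Sum = 6.0000 + 2.5139 + 7.6829 + 6.2892 = 22.4861

22.49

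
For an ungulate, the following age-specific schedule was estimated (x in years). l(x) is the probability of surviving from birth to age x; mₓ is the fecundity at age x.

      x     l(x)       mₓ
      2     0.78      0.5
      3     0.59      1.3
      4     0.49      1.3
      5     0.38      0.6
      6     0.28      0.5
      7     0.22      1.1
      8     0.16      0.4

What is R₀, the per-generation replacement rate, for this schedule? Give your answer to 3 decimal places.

2.468

R₀ = Σ l(x) mₓ:
  age 2: 0.78 × 0.5 = 0.3900
  age 3: 0.59 × 1.3 = 0.7670
  age 4: 0.49 × 1.3 = 0.6370
  age 5: 0.38 × 0.6 = 0.2280
  age 6: 0.28 × 0.5 = 0.1400
  age 7: 0.22 × 1.1 = 0.2420
  age 8: 0.16 × 0.4 = 0.0640
R₀ = 0.3900 + 0.7670 + 0.6370 + 0.2280 + 0.1400 + 0.2420 + 0.0640 = 2.4680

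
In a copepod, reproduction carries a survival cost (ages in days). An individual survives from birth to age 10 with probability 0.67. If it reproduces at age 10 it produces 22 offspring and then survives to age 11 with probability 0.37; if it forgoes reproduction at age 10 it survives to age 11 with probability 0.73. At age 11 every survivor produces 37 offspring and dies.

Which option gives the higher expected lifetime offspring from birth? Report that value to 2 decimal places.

23.91

breed at age 10: R₀ = 0.67 × (22 + 0.37 × 37) = 0.67 × 35.6900 = 23.9123
delay to age 11: R₀ = 0.67 × (0.73 × 37) = 0.67 × 27.0100 = 18.0967
Higher: breed at age 10 (23.9123).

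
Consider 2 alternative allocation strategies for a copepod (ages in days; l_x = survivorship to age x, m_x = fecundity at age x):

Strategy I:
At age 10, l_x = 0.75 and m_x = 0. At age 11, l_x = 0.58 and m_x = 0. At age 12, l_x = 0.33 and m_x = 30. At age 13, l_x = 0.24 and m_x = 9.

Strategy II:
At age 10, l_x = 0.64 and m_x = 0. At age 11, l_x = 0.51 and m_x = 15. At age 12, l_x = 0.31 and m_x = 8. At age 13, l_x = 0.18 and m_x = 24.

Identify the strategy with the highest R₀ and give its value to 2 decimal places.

14.45

Strategy I: R₀ = 0.75×0 + 0.58×0 + 0.33×30 + 0.24×9 = 12.0600
Strategy II: R₀ = 0.64×0 + 0.51×15 + 0.31×8 + 0.18×24 = 14.4500
Highest R₀: strategy II with 14.4500.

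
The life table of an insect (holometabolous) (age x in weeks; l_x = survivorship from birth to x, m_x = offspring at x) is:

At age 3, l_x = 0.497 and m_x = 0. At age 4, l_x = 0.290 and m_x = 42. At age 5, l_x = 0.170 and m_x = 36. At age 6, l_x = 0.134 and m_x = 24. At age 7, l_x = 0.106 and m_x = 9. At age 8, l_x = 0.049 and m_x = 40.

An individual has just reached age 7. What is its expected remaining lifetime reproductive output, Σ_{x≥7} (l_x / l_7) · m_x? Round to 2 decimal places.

27.49

l_7 = 0.106. Conditional survival from age 7 to x is l_x / l_7.
  x=7: (0.106/0.106) × 9 = 9.0000
  x=8: (0.049/0.106) × 40 = 18.4906
Sum = 9.0000 + 18.4906 = 27.4906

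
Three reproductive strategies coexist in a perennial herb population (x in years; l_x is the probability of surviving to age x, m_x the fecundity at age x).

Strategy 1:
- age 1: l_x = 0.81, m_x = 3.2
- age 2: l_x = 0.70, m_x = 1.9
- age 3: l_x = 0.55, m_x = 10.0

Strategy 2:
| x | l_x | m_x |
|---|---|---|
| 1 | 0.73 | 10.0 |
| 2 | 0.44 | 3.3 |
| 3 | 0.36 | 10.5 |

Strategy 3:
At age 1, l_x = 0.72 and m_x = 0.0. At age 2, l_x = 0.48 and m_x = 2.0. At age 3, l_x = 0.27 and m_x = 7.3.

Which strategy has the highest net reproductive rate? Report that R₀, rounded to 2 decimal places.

12.53

Strategy 1: R₀ = 0.81×3.2 + 0.70×1.9 + 0.55×10.0 = 9.4220
Strategy 2: R₀ = 0.73×10.0 + 0.44×3.3 + 0.36×10.5 = 12.5320
Strategy 3: R₀ = 0.72×0.0 + 0.48×2.0 + 0.27×7.3 = 2.9310
Highest R₀: strategy 2 with 12.5320.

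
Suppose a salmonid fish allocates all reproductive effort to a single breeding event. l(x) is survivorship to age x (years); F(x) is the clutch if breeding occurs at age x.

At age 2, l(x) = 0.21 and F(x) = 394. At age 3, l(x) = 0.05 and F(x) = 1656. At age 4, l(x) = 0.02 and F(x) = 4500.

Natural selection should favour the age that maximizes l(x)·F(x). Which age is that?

4

Expected offspring if breeding at age x = l(x) × F(x):
  age 2: 0.21 × 394 = 82.740
  age 3: 0.05 × 1656 = 82.800
  age 4: 0.02 × 4500 = 90.000
Maximum at age 4 (90.000).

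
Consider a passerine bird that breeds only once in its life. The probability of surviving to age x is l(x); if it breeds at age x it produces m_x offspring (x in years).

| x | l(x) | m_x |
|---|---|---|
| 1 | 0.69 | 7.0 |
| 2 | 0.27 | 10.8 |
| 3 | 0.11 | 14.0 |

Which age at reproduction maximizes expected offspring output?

1

Expected offspring if breeding at age x = l(x) × m_x:
  age 1: 0.69 × 7.0 = 4.830
  age 2: 0.27 × 10.8 = 2.916
  age 3: 0.11 × 14.0 = 1.540
Maximum at age 1 (4.830).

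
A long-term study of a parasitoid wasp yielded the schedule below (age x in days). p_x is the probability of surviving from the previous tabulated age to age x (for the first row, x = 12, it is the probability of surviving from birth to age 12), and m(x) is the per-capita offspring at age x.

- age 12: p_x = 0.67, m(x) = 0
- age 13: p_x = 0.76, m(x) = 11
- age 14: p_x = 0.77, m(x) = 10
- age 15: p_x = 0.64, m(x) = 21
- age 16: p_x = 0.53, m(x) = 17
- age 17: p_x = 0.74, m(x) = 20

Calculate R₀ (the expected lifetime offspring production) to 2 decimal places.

Survivorship from birth: l_x = p_12·p_13·…·p_x.
  l_12 = 0.67000
  l_13 = 0.50920
  l_14 = 0.39208
  l_15 = 0.25093
  l_16 = 0.13299
  l_17 = 0.09842
R₀ = Σ l_x m(x):
  age 12: 0.67000 × 0 = 0.0000
  age 13: 0.50920 × 11 = 5.6012
  age 14: 0.39208 × 10 = 3.9208
  age 15: 0.25093 × 21 = 5.2695
  age 16: 0.13299 × 17 = 2.2608
  age 17: 0.09842 × 20 = 1.9684
R₀ = 0.0000 + 5.6012 + 3.9208 + 5.2695 + 2.2608 + 1.9684 = 19.0208

19.02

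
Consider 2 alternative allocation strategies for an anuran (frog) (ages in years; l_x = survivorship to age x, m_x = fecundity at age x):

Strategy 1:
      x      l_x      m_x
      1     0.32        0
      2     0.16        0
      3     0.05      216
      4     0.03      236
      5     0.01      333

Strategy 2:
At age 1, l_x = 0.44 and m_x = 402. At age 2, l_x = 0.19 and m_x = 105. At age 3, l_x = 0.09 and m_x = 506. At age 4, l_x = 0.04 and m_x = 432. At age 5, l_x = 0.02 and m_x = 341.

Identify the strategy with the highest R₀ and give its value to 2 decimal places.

Strategy 1: R₀ = 0.32×0 + 0.16×0 + 0.05×216 + 0.03×236 + 0.01×333 = 21.2100
Strategy 2: R₀ = 0.44×402 + 0.19×105 + 0.09×506 + 0.04×432 + 0.02×341 = 266.4700
Highest R₀: strategy 2 with 266.4700.

266.47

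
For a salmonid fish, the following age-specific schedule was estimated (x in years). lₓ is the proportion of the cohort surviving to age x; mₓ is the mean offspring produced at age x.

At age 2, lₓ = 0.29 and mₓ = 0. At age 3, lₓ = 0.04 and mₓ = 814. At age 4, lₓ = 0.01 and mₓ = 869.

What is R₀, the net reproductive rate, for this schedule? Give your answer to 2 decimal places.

41.25

R₀ = Σ lₓ mₓ:
  age 2: 0.29 × 0 = 0.0000
  age 3: 0.04 × 814 = 32.5600
  age 4: 0.01 × 869 = 8.6900
R₀ = 0.0000 + 32.5600 + 8.6900 = 41.2500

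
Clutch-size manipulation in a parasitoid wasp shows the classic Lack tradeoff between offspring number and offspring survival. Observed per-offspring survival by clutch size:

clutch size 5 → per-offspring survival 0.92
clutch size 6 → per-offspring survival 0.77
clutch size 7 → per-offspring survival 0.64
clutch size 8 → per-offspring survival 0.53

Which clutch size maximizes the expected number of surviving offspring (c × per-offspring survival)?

6

Expected surviving offspring = c × s(c):
  c=5: 5 × 0.92 = 4.600
  c=6: 6 × 0.77 = 4.620
  c=7: 7 × 0.64 = 4.480
  c=8: 8 × 0.53 = 4.240
Maximum at c = 6 (4.620 surviving offspring).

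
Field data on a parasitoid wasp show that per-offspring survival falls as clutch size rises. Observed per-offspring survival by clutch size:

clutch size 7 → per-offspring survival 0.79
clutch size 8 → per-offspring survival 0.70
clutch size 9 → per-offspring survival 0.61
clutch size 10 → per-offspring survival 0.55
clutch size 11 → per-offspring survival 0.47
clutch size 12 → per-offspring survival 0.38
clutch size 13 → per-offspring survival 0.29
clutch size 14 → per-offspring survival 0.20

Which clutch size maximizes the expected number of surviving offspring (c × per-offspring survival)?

Expected surviving offspring = c × s(c):
  c=7: 7 × 0.79 = 5.530
  c=8: 8 × 0.70 = 5.600
  c=9: 9 × 0.61 = 5.490
  c=10: 10 × 0.55 = 5.500
  c=11: 11 × 0.47 = 5.170
  c=12: 12 × 0.38 = 4.560
  c=13: 13 × 0.29 = 3.770
  c=14: 14 × 0.20 = 2.800
Maximum at c = 8 (5.600 surviving offspring).

8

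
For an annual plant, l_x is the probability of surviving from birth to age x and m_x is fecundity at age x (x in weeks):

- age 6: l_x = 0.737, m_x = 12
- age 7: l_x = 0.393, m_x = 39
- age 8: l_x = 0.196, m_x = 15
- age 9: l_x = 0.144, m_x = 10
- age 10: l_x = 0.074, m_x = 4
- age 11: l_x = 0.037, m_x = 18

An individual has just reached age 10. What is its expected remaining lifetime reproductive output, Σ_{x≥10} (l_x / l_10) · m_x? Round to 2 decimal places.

13.00

l_10 = 0.074. Conditional survival from age 10 to x is l_x / l_10.
  x=10: (0.074/0.074) × 4 = 4.0000
  x=11: (0.037/0.074) × 18 = 9.0000
Sum = 4.0000 + 9.0000 = 13.0000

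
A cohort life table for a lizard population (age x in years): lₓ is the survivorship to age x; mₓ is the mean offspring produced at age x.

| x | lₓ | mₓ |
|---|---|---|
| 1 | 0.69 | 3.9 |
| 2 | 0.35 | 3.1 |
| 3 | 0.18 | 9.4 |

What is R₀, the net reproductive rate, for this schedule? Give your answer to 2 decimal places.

5.47

R₀ = Σ lₓ mₓ:
  age 1: 0.69 × 3.9 = 2.6910
  age 2: 0.35 × 3.1 = 1.0850
  age 3: 0.18 × 9.4 = 1.6920
R₀ = 2.6910 + 1.0850 + 1.6920 = 5.4680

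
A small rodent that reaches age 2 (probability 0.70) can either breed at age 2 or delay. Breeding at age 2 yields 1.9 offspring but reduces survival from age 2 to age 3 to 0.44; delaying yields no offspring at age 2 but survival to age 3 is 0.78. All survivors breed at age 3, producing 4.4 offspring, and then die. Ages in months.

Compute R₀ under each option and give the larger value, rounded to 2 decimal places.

2.69

breed at age 2: R₀ = 0.70 × (1.9 + 0.44 × 4.4) = 0.70 × 3.8360 = 2.6852
delay to age 3: R₀ = 0.70 × (0.78 × 4.4) = 0.70 × 3.4320 = 2.4024
Higher: breed at age 2 (2.6852).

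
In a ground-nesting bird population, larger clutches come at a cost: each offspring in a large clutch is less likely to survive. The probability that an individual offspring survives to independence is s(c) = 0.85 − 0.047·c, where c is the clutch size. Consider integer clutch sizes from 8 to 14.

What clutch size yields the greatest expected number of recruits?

9

Expected recruits = c × s(c):
  c=8: 8 × 0.474 = 3.792
  c=9: 9 × 0.427 = 3.843
  c=10: 10 × 0.380 = 3.800
  c=11: 11 × 0.333 = 3.663
  c=12: 12 × 0.286 = 3.432
  c=13: 13 × 0.239 = 3.107
  c=14: 14 × 0.192 = 2.688
Maximum at c = 9 (3.843 recruits).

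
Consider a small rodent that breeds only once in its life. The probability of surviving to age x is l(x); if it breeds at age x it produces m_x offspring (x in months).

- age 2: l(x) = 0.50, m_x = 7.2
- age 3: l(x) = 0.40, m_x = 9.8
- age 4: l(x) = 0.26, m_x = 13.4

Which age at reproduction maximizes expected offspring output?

Expected offspring if breeding at age x = l(x) × m_x:
  age 2: 0.50 × 7.2 = 3.600
  age 3: 0.40 × 9.8 = 3.920
  age 4: 0.26 × 13.4 = 3.484
Maximum at age 3 (3.920).

3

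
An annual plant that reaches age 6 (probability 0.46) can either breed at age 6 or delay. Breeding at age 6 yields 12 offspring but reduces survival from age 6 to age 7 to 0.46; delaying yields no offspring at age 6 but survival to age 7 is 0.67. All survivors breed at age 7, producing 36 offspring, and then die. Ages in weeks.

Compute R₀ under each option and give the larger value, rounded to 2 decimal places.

breed at age 6: R₀ = 0.46 × (12 + 0.46 × 36) = 0.46 × 28.5600 = 13.1376
delay to age 7: R₀ = 0.46 × (0.67 × 36) = 0.46 × 24.1200 = 11.0952
Higher: breed at age 6 (13.1376).

13.14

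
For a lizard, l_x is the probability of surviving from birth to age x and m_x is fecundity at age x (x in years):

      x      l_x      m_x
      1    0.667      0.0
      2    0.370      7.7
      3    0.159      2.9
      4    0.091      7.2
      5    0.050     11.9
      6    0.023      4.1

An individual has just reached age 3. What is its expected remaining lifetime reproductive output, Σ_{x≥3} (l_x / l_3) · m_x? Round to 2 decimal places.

11.36

l_3 = 0.159. Conditional survival from age 3 to x is l_x / l_3.
  x=3: (0.159/0.159) × 2.9 = 2.9000
  x=4: (0.091/0.159) × 7.2 = 4.1208
  x=5: (0.050/0.159) × 11.9 = 3.7421
  x=6: (0.023/0.159) × 4.1 = 0.5931
Sum = 2.9000 + 4.1208 + 3.7421 + 0.5931 = 11.3560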